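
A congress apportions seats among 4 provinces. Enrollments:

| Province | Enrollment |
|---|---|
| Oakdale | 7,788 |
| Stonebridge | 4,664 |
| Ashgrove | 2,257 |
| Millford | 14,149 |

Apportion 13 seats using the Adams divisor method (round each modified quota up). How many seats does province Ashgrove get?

Standard divisor 28858/13 ≈ 2219.846; standard quotas: Oakdale 3.508, Stonebridge 2.101, Ashgrove 1.017, Millford 6.374.
Rounding up gives 4, 3, 2, 7 = 16 seats, so the divisor must be adjusted.
With modified divisor 2500: modified quotas Oakdale 3.115, Stonebridge 1.866, Ashgrove 0.903, Millford 5.660.
Rounding up: Oakdale 4, Stonebridge 2, Ashgrove 1, Millford 6 (total 13).
Ashgrove receives 1.

1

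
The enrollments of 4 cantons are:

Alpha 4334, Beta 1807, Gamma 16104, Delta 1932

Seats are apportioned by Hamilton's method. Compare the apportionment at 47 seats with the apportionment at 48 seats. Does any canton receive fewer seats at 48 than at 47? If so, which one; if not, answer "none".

At 47 seats: Alpha 8, Beta 4, Gamma 31, Delta 4.
At 48 seats: Alpha 9, Beta 3, Gamma 32, Delta 4.
Beta drops from 4 to 3.

Beta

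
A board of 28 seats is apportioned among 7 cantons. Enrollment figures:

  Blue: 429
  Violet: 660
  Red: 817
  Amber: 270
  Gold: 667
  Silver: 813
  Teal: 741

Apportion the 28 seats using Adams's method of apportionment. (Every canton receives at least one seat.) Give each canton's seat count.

Standard divisor 4397/28 ≈ 157.036; standard quotas: Blue 2.732, Violet 4.203, Red 5.203, Amber 1.719, Gold 4.247, Silver 5.177, Teal 4.719.
Rounding up gives 3, 5, 6, 2, 5, 6, 5 = 32 seats, so the divisor must be adjusted.
With modified divisor 180: modified quotas Blue 2.383, Violet 3.667, Red 4.539, Amber 1.500, Gold 3.706, Silver 4.517, Teal 4.117.
Rounding up: Blue 3, Violet 4, Red 5, Amber 2, Gold 4, Silver 5, Teal 5 (total 28).

Blue: 3, Violet: 4, Red: 5, Amber: 2, Gold: 4, Silver: 5, Teal: 5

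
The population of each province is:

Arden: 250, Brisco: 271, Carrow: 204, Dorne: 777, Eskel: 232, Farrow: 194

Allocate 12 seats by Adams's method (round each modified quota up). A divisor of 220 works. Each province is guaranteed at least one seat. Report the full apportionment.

With modified divisor 220: modified quotas Arden 1.136, Brisco 1.232, Carrow 0.927, Dorne 3.532, Eskel 1.055, Farrow 0.882.
Rounding up: Arden 2, Brisco 2, Carrow 1, Dorne 4, Eskel 2, Farrow 1 (total 12).

Arden 2, Brisco 2, Carrow 1, Dorne 4, Eskel 2, Farrow 1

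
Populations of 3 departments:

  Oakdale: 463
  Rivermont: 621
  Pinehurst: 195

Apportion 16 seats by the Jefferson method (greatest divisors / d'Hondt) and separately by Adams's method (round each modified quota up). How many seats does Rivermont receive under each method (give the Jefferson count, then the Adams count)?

Jefferson: Oakdale 6, Rivermont 8, Pinehurst 2.
Adams: Oakdale 6, Rivermont 7, Pinehurst 3.
Rivermont gets 8 under Jefferson and 7 under Adams.

8 and 7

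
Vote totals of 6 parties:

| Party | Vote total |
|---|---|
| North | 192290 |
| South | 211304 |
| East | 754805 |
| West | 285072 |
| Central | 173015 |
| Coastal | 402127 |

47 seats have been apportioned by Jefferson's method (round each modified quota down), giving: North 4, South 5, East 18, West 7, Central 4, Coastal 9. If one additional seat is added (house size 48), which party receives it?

Coastal

Priority for the next seat is population ÷ (current seats + 1).
Priorities: North 38458.000, South 35217.333, East 39726.579, West 35634.000, Central 34603.000, Coastal 40212.700.
Highest priority: Coastal.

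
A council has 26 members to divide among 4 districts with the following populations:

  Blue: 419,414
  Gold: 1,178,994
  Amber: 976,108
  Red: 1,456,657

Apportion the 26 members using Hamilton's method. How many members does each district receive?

Blue 3; Gold 8; Amber 6; Red 9

Total 4031173; standard divisor 4031173/26 ≈ 155045.115.
Standard quotas: Blue 2.7051, Gold 7.6042, Amber 6.2956, Red 9.3951.
Lower quotas: Blue 2, Gold 7, Amber 6, Red 9 (sum 24, leaving 2 seats).
Remainders in descending order: Blue 0.7051, Gold 0.6042, Red 0.3951, Amber 0.2956.
The surplus seats go to Blue, Gold.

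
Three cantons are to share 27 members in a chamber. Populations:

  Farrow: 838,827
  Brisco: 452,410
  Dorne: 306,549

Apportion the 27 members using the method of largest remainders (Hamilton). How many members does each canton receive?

Standard divisor: 1597786 ÷ 27 ≈ 59177.259.
Standard quotas: Farrow 14.1748, Brisco 7.6450, Dorne 5.1802.
Lower quotas: Farrow 14, Brisco 7, Dorne 5 (sum 26, leaving 1 seat).
Remainders in descending order: Brisco 0.6450, Dorne 0.1802, Farrow 0.1748.
The surplus seat goes to Brisco.

Farrow 14, Brisco 8, Dorne 5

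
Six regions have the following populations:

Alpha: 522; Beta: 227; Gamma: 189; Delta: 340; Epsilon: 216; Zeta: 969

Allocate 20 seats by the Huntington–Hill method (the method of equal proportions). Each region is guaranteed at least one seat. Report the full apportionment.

Alpha=4; Beta=2; Gamma=2; Delta=3; Epsilon=2; Zeta=7

With divisor 132: modified quotas Alpha 3.955, Beta 1.720, Gamma 1.432, Delta 2.576, Epsilon 1.636, Zeta 7.341.
Geometric-mean thresholds: Alpha √(3·4)=3.464, Beta √(1·2)=1.414, Gamma √(1·2)=1.414, Delta √(2·3)=2.449, Epsilon √(1·2)=1.414, Zeta √(7·8)=7.483.
Each quota rounded against its threshold gives Alpha 4, Beta 2, Gamma 2, Delta 3, Epsilon 2, Zeta 7 (total 20).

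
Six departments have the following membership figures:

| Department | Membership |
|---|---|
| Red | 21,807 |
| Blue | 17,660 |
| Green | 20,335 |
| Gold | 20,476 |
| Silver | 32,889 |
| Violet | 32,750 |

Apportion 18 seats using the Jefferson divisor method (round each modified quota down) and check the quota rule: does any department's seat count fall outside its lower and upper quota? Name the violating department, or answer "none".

none

Standard quotas: Red 2.690, Blue 2.178, Green 2.508, Gold 2.526, Silver 4.057, Violet 4.040.
Jefferson allocation: Red 3, Blue 2, Green 2, Gold 3, Silver 4, Violet 4.
Every allocation lies between the lower and upper quota.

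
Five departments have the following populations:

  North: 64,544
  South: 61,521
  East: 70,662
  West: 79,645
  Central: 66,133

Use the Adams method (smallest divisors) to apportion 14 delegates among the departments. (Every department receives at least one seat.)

North 3, South 2, East 3, West 3, Central 3

Standard divisor 342505/14 ≈ 24464.643; standard quotas: North 2.638, South 2.515, East 2.888, West 3.256, Central 2.703.
Rounding up gives 3, 3, 3, 4, 3 = 16 seats, so the divisor must be adjusted.
With modified divisor 31500: modified quotas North 2.049, South 1.953, East 2.243, West 2.528, Central 2.099.
Rounding up: North 3, South 2, East 3, West 3, Central 3 (total 14).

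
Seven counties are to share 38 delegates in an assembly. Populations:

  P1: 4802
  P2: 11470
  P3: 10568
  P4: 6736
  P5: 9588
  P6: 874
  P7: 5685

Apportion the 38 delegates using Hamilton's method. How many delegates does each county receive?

The standard divisor is 49723/38 ≈ 1308.5.
Standard quotas: P1 3.6699, P2 8.7658, P3 8.0764, P4 5.1479, P5 7.3275, P6 0.6679, P7 4.3447.
Lower quotas: P1 3, P2 8, P3 8, P4 5, P5 7, P6 0, P7 4 (sum 35, leaving 3 seats).
Remainders in descending order: P2 0.7658, P1 0.6699, P6 0.6679, P7 0.3447, P5 0.3275, P4 0.1479, P3 0.0764.
The surplus seats go to P2, P1, P6.

P1 4; P2 9; P3 8; P4 5; P5 7; P6 1; P7 4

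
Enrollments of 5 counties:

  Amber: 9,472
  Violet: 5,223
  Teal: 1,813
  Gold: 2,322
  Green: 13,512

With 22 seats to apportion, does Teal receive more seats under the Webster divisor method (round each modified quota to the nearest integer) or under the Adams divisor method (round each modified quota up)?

Adams

Webster: Amber 6, Violet 4, Teal 1, Gold 2, Green 9.
Adams: Amber 6, Violet 4, Teal 2, Gold 2, Green 8.
Teal gets 1 under Webster and 2 under Adams.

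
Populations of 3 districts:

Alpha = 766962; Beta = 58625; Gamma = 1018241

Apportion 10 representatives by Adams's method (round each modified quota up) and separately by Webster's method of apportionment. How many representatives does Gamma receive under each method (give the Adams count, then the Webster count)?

5 and 6

Adams: Alpha 4, Beta 1, Gamma 5.
Webster: Alpha 4, Beta 0, Gamma 6.
Gamma gets 5 under Adams and 6 under Webster.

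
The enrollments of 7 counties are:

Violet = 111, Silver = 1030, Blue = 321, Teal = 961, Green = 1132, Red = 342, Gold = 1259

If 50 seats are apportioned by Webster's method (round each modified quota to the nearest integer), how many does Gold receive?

Standard divisor 5156/50 ≈ 103.12; standard quotas: Violet 1.076, Silver 9.988, Blue 3.113, Teal 9.319, Green 10.978, Red 3.317, Gold 12.209.
Rounding to the nearest integer gives 1, 10, 3, 9, 11, 3, 12 = 49 seats, so the divisor must be adjusted.
With modified divisor 100.9: modified quotas Violet 1.100, Silver 10.208, Blue 3.181, Teal 9.524, Green 11.219, Red 3.389, Gold 12.478.
Rounding to the nearest integer: Violet 1, Silver 10, Blue 3, Teal 10, Green 11, Red 3, Gold 12 (total 50).
Gold receives 12.

12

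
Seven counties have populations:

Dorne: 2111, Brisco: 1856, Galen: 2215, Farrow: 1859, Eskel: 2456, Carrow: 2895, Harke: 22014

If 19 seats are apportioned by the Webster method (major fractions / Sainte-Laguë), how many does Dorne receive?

1

Standard divisor 35406/19 ≈ 1863.474; standard quotas: Dorne 1.133, Brisco 0.996, Galen 1.189, Farrow 0.998, Eskel 1.318, Carrow 1.554, Harke 11.813.
Rounding to the nearest integer gives Dorne 1, Brisco 1, Galen 1, Farrow 1, Eskel 1, Carrow 2, Harke 12 — total 19, matching the house size, so no adjustment is needed.
Dorne receives 1.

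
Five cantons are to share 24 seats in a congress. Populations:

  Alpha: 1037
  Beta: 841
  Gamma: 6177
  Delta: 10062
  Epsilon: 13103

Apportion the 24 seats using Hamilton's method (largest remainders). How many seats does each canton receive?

Alpha 1; Beta 0; Gamma 5; Delta 8; Epsilon 10

Total 31220; standard divisor 31220/24 ≈ 1300.833.
Standard quotas: Alpha 0.7972, Beta 0.6465, Gamma 4.7485, Delta 7.7350, Epsilon 10.0728.
Lower quotas: Alpha 0, Beta 0, Gamma 4, Delta 7, Epsilon 10 (sum 21, leaving 3 seats).
Remainders in descending order: Alpha 0.7972, Gamma 0.7485, Delta 0.7350, Beta 0.6465, Epsilon 0.0728.
Largest remainders: Alpha, Gamma, Delta receive the extra seats.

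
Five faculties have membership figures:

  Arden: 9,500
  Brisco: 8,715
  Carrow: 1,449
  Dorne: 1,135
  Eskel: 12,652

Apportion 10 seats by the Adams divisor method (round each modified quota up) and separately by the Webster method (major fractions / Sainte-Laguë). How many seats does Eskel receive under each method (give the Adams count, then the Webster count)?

Adams: Arden 3, Brisco 2, Carrow 1, Dorne 1, Eskel 3.
Webster: Arden 3, Brisco 3, Carrow 0, Dorne 0, Eskel 4.
Eskel gets 3 under Adams and 4 under Webster.

3 and 4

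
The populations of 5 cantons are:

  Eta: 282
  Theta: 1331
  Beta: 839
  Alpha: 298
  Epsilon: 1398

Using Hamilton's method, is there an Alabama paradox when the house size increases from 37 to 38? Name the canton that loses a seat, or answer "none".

Eta

At 37 seats: Eta 3, Theta 12, Beta 7, Alpha 3, Epsilon 12.
At 38 seats: Eta 2, Theta 12, Beta 8, Alpha 3, Epsilon 13.
Eta drops from 3 to 2.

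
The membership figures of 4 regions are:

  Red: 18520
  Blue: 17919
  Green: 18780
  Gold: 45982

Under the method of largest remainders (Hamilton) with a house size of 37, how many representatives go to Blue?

6

The standard divisor is 101201/37 ≈ 2735.162.
Standard quotas: Red 6.7711, Blue 6.5513, Green 6.8661, Gold 16.8114.
Lower quotas: Red 6, Blue 6, Green 6, Gold 16 (sum 34, leaving 3 seats).
Remainders in descending order: Green 0.8661, Gold 0.8114, Red 0.7711, Blue 0.5513.
Largest remainders: Green, Gold, Red receive the extra seats.
Blue receives 6.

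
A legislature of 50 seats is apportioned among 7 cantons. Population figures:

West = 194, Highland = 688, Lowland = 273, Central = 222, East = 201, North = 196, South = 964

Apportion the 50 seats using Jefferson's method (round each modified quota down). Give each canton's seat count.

Standard divisor 2738/50 ≈ 54.76; standard quotas: West 3.543, Highland 12.564, Lowland 4.985, Central 4.054, East 3.671, North 3.579, South 17.604.
Rounding down gives 3, 12, 4, 4, 3, 3, 17 = 46 seats, so the divisor must be adjusted.
With modified divisor 50.59: modified quotas West 3.835, Highland 13.600, Lowland 5.396, Central 4.388, East 3.973, North 3.874, South 19.055.
Rounding down: West 3, Highland 13, Lowland 5, Central 4, East 3, North 3, South 19 (total 50).

West: 3, Highland: 13, Lowland: 5, Central: 4, East: 3, North: 3, South: 19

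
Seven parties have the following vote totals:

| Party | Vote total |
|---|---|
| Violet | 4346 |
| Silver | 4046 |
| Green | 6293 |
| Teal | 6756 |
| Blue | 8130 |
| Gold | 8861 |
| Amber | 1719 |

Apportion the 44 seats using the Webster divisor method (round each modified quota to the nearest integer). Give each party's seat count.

Violet=5; Silver=4; Green=7; Teal=7; Blue=9; Gold=10; Amber=2

Standard divisor 40151/44 ≈ 912.523; standard quotas: Violet 4.763, Silver 4.434, Green 6.896, Teal 7.404, Blue 8.909, Gold 9.710, Amber 1.884.
Rounding to the nearest integer gives Violet 5, Silver 4, Green 7, Teal 7, Blue 9, Gold 10, Amber 2 — total 44, matching the house size, so no adjustment is needed.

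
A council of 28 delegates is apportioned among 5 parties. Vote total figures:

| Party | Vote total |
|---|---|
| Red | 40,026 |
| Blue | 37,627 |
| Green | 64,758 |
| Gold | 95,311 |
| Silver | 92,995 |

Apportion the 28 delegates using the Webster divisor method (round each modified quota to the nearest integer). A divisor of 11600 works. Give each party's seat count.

With modified divisor 11600: modified quotas Red 3.451, Blue 3.244, Green 5.583, Gold 8.216, Silver 8.017.
Rounding to the nearest integer: Red 3, Blue 3, Green 6, Gold 8, Silver 8 (total 28).

Red: 3, Blue: 3, Green: 6, Gold: 8, Silver: 8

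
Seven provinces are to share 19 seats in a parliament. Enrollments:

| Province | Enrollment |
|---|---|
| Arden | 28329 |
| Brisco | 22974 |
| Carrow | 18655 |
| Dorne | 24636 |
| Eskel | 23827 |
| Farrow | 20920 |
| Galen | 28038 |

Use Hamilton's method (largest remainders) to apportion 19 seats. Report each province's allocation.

Arden: 3, Brisco: 3, Carrow: 2, Dorne: 3, Eskel: 3, Farrow: 2, Galen: 3

Total 167379; standard divisor 167379/19 ≈ 8809.421.
Standard quotas: Arden 3.2158, Brisco 2.6079, Carrow 2.1176, Dorne 2.7966, Eskel 2.7047, Farrow 2.3747, Galen 3.1827.
Lower quotas: Arden 3, Brisco 2, Carrow 2, Dorne 2, Eskel 2, Farrow 2, Galen 3 (sum 16, leaving 3 seats).
Remainders in descending order: Dorne 0.7966, Eskel 0.7047, Brisco 0.6079, Farrow 0.3747, Arden 0.2158, Galen 0.1827, Carrow 0.1176.
Largest remainders: Dorne, Eskel, Brisco receive the extra seats.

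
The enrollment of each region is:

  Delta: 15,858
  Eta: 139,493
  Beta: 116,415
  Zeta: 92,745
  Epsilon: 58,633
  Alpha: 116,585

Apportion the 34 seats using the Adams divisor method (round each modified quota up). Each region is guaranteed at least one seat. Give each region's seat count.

Standard divisor 539729/34 ≈ 15874.382; standard quotas: Delta 0.999, Eta 8.787, Beta 7.334, Zeta 5.842, Epsilon 3.694, Alpha 7.344.
Rounding up gives 1, 9, 8, 6, 4, 8 = 36 seats, so the divisor must be adjusted.
With modified divisor 17000: modified quotas Delta 0.933, Eta 8.205, Beta 6.848, Zeta 5.456, Epsilon 3.449, Alpha 6.858.
Rounding up: Delta 1, Eta 9, Beta 7, Zeta 6, Epsilon 4, Alpha 7 (total 34).

Delta 1; Eta 9; Beta 7; Zeta 6; Epsilon 4; Alpha 7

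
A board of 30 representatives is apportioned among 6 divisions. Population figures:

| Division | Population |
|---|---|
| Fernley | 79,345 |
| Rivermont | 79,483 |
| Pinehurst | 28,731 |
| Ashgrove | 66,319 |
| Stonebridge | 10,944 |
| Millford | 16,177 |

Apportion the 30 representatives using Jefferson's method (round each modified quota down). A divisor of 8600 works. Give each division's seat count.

Fernley: 9, Rivermont: 9, Pinehurst: 3, Ashgrove: 7, Stonebridge: 1, Millford: 1

With modified divisor 8600: modified quotas Fernley 9.226, Rivermont 9.242, Pinehurst 3.341, Ashgrove 7.712, Stonebridge 1.273, Millford 1.881.
Rounding down: Fernley 9, Rivermont 9, Pinehurst 3, Ashgrove 7, Stonebridge 1, Millford 1 (total 30).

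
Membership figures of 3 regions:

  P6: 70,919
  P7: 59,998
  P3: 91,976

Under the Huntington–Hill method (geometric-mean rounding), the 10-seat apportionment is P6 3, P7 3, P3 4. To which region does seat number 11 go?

P3

Priority for the next seat is population ÷ (√(s·(s+1))).
Priorities: P6 20472.552, P7 17319.931, P3 20566.459.
Highest priority: P3.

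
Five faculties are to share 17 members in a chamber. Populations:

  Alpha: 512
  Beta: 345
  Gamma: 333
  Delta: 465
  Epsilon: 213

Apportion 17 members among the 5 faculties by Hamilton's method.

Alpha: 5; Beta: 3; Gamma: 3; Delta: 4; Epsilon: 2

Total 1868; standard divisor 1868/17 ≈ 109.882.
Standard quotas: Alpha 4.660, Beta 3.140, Gamma 3.031, Delta 4.232, Epsilon 1.938.
Lower quotas: Alpha 4, Beta 3, Gamma 3, Delta 4, Epsilon 1 (sum 15, leaving 2 seats).
Remainders in descending order: Epsilon 0.938, Alpha 0.660, Delta 0.232, Beta 0.140, Gamma 0.031.
Largest remainders: Epsilon, Alpha receive the extra seats.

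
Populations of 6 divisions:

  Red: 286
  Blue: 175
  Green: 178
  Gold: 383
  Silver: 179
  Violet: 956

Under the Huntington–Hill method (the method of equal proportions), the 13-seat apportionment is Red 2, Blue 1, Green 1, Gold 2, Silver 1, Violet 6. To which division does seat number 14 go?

Priority for the next seat is population ÷ (√(s·(s+1))).
Priorities: Red 116.759, Blue 123.744, Green 125.865, Gold 156.359, Silver 126.572, Violet 147.514.
Highest priority: Gold.

Gold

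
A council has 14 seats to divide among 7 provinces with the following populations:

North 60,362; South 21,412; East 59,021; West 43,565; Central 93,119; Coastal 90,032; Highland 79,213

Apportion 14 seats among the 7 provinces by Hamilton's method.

North 2, South 1, East 2, West 1, Central 3, Coastal 3, Highland 2

Standard divisor: 446724 ÷ 14 ≈ 31908.857.
Standard quotas: North 1.8917, South 0.6710, East 1.8497, West 1.3653, Central 2.9183, Coastal 2.8215, Highland 2.4825.
Lower quotas: North 1, South 0, East 1, West 1, Central 2, Coastal 2, Highland 2 (sum 9, leaving 5 seats).
Remainders in descending order: Central 0.9183, North 0.8917, East 0.8497, Coastal 0.8215, South 0.6710, Highland 0.4825, West 0.3653.
The surplus seats go to Central, North, East, Coastal, South.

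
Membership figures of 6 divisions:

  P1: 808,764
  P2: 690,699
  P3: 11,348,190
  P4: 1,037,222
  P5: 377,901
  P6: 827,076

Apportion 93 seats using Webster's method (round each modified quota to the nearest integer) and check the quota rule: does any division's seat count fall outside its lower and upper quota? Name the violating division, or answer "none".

Standard quotas: P1 4.984, P2 4.257, P3 69.940, P4 6.392, P5 2.329, P6 5.097.
Webster allocation: P1 5, P2 4, P3 71, P4 6, P5 2, P6 5.
P3 has quota 69.940 (lower 69, upper 70) but receives 71 — outside the quota interval.

P3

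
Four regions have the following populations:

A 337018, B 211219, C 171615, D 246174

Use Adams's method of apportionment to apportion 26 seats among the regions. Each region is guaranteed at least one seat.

Standard divisor 966026/26 ≈ 37154.846; standard quotas: A 9.071, B 5.685, C 4.619, D 6.626.
Rounding up gives 10, 6, 5, 7 = 28 seats, so the divisor must be adjusted.
With modified divisor 41600: modified quotas A 8.101, B 5.077, C 4.125, D 5.918.
Rounding up: A 9, B 6, C 5, D 6 (total 26).

A: 9; B: 6; C: 5; D: 6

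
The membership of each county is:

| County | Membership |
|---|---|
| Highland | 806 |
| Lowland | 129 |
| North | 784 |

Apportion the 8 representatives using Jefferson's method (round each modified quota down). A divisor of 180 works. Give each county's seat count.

With modified divisor 180: modified quotas Highland 4.478, Lowland 0.717, North 4.356.
Rounding down: Highland 4, Lowland 0, North 4 (total 8).

Highland: 4; Lowland: 0; North: 4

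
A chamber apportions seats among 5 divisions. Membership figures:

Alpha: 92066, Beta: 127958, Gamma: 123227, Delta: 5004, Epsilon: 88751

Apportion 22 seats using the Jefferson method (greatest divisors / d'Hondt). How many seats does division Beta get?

Standard divisor 437006/22 ≈ 19863.909; standard quotas: Alpha 4.635, Beta 6.442, Gamma 6.204, Delta 0.252, Epsilon 4.468.
Rounding down gives 4, 6, 6, 0, 4 = 20 seats, so the divisor must be adjusted.
With modified divisor 18000: modified quotas Alpha 5.115, Beta 7.109, Gamma 6.846, Delta 0.278, Epsilon 4.931.
Rounding down: Alpha 5, Beta 7, Gamma 6, Delta 0, Epsilon 4 (total 22).
Beta receives 7.

7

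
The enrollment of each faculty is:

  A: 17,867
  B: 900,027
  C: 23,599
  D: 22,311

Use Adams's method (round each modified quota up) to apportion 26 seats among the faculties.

Standard divisor 963804/26 ≈ 37069.385; standard quotas: A 0.482, B 24.280, C 0.637, D 0.602.
Rounding up gives 1, 25, 1, 1 = 28 seats, so the divisor must be adjusted.
With modified divisor 40000: modified quotas A 0.447, B 22.501, C 0.590, D 0.558.
Rounding up: A 1, B 23, C 1, D 1 (total 26).

A: 1; B: 23; C: 1; D: 1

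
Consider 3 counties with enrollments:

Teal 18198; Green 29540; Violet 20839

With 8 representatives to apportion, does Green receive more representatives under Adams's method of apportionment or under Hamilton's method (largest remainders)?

Hamilton

Adams: Teal 2, Green 3, Violet 3.
Hamilton: Teal 2, Green 4, Violet 2.
Green gets 3 under Adams and 4 under Hamilton.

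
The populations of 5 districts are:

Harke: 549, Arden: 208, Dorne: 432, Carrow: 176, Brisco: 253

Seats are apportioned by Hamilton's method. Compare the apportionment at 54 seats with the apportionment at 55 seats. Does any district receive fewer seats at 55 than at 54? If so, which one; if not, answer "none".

At 54 seats: Harke 18, Arden 7, Dorne 14, Carrow 6, Brisco 9.
At 55 seats: Harke 19, Arden 7, Dorne 15, Carrow 6, Brisco 8.
Brisco drops from 9 to 8.

Brisco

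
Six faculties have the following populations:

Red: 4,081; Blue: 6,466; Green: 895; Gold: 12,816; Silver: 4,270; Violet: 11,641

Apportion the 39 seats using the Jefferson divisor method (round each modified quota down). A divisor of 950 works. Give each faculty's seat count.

With modified divisor 950: modified quotas Red 4.296, Blue 6.806, Green 0.942, Gold 13.491, Silver 4.495, Violet 12.254.
Rounding down: Red 4, Blue 6, Green 0, Gold 13, Silver 4, Violet 12 (total 39).

Red 4, Blue 6, Green 0, Gold 13, Silver 4, Violet 12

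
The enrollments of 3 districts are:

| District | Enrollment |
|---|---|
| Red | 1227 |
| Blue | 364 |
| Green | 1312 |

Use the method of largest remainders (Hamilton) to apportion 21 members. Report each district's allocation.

Red 9, Blue 3, Green 9

The standard divisor is 2903/21 ≈ 138.238.
Standard quotas: Red 8.876, Blue 2.633, Green 9.491.
Lower quotas: Red 8, Blue 2, Green 9 (sum 19, leaving 2 seats).
Remainders in descending order: Red 0.876, Blue 0.633, Green 0.491.
Largest remainders: Red, Blue receive the extra seats.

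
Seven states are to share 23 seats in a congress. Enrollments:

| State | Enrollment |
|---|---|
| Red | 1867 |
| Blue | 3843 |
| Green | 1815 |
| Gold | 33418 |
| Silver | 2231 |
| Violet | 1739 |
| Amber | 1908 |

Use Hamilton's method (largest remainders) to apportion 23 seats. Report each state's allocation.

Red 1, Blue 2, Green 1, Gold 16, Silver 1, Violet 1, Amber 1

The standard divisor is 46821/23 ≈ 2035.696.
Standard quotas: Red 0.9171, Blue 1.8878, Green 0.8916, Gold 16.4160, Silver 1.0959, Violet 0.8543, Amber 0.9373.
Lower quotas: Red 0, Blue 1, Green 0, Gold 16, Silver 1, Violet 0, Amber 0 (sum 18, leaving 5 seats).
Remainders in descending order: Amber 0.9373, Red 0.9171, Green 0.8916, Blue 0.8878, Violet 0.8543, Gold 0.4160, Silver 0.0959.
The surplus seats go to Amber, Red, Green, Blue, Violet.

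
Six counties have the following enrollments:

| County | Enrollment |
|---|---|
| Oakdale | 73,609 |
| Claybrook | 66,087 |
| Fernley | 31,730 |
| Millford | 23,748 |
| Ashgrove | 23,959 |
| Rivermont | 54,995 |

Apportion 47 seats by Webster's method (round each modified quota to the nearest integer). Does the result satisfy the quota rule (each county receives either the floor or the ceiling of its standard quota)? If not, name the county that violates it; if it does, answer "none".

none

Standard quotas: Oakdale 12.620, Claybrook 11.331, Fernley 5.440, Millford 4.072, Ashgrove 4.108, Rivermont 9.429.
Webster allocation: Oakdale 13, Claybrook 11, Fernley 5, Millford 4, Ashgrove 4, Rivermont 10.
Every allocation lies between the lower and upper quota.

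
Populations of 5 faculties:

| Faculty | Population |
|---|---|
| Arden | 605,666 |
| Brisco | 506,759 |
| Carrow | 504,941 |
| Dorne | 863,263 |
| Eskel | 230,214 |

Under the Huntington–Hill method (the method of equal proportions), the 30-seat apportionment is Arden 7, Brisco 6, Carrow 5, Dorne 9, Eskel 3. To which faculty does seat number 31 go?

Priority for the next seat is population ÷ (√(s·(s+1))).
Priorities: Arden 80935.524, Brisco 78194.611, Carrow 92189.192, Dorne 90995.910, Eskel 66457.057.
Highest priority: Carrow.

Carrow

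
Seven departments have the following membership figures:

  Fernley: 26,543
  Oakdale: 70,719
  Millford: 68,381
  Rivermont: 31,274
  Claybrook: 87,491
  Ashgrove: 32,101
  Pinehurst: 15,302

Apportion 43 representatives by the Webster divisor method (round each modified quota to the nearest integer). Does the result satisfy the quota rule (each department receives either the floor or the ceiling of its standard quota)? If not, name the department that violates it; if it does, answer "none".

Standard quotas: Fernley 3.440, Oakdale 9.165, Millford 8.862, Rivermont 4.053, Claybrook 11.338, Ashgrove 4.160, Pinehurst 1.983.
Webster allocation: Fernley 3, Oakdale 9, Millford 9, Rivermont 4, Claybrook 12, Ashgrove 4, Pinehurst 2.
Every allocation lies between the lower and upper quota.

none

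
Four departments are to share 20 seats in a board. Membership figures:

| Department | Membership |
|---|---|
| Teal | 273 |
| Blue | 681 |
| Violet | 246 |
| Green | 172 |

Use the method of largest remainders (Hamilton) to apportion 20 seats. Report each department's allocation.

Teal 4, Blue 10, Violet 4, Green 2

Standard divisor: 1372 ÷ 20 ≈ 68.6.
Standard quotas: Teal 3.980, Blue 9.927, Violet 3.586, Green 2.507.
Lower quotas: Teal 3, Blue 9, Violet 3, Green 2 (sum 17, leaving 3 seats).
Remainders in descending order: Teal 0.980, Blue 0.927, Violet 0.586, Green 0.507.
The surplus seats go to Teal, Blue, Violet.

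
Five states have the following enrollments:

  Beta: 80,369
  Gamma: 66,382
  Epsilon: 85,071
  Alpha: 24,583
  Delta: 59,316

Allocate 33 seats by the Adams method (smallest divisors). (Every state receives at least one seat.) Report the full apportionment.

Beta 8; Gamma 7; Epsilon 9; Alpha 3; Delta 6

Standard divisor 315721/33 ≈ 9567.303; standard quotas: Beta 8.400, Gamma 6.938, Epsilon 8.892, Alpha 2.569, Delta 6.200.
Rounding up gives 9, 7, 9, 3, 7 = 35 seats, so the divisor must be adjusted.
With modified divisor 10300: modified quotas Beta 7.803, Gamma 6.445, Epsilon 8.259, Alpha 2.387, Delta 5.759.
Rounding up: Beta 8, Gamma 7, Epsilon 9, Alpha 3, Delta 6 (total 33).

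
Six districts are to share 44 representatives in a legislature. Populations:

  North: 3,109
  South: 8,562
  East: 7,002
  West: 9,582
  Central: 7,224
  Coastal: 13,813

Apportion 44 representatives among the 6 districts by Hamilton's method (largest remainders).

North 3, South 8, East 6, West 9, Central 6, Coastal 12

The standard divisor is 49292/44 ≈ 1120.273.
Standard quotas: North 2.7752, South 7.6428, East 6.2503, West 8.5533, Central 6.4484, Coastal 12.3300.
Lower quotas: North 2, South 7, East 6, West 8, Central 6, Coastal 12 (sum 41, leaving 3 seats).
Remainders in descending order: North 0.7752, South 0.6428, West 0.5533, Central 0.4484, Coastal 0.3300, East 0.2503.
The surplus seats go to North, South, West.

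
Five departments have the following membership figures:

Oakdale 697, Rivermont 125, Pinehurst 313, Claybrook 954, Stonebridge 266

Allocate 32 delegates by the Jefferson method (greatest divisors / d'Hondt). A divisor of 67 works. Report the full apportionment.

Oakdale 10, Rivermont 1, Pinehurst 4, Claybrook 14, Stonebridge 3

With modified divisor 67: modified quotas Oakdale 10.403, Rivermont 1.866, Pinehurst 4.672, Claybrook 14.239, Stonebridge 3.970.
Rounding down: Oakdale 10, Rivermont 1, Pinehurst 4, Claybrook 14, Stonebridge 3 (total 32).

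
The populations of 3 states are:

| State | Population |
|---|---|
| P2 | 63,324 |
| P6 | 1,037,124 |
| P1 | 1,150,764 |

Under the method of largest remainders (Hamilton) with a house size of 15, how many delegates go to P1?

Standard divisor: 2251212 ÷ 15 ≈ 150080.8.
Standard quotas: P2 0.4219, P6 6.9104, P1 7.6676.
Lower quotas: P2 0, P6 6, P1 7 (sum 13, leaving 2 seats).
Remainders in descending order: P6 0.9104, P1 0.6676, P2 0.4219.
The surplus seats go to P6, P1.
P1 receives 8.

8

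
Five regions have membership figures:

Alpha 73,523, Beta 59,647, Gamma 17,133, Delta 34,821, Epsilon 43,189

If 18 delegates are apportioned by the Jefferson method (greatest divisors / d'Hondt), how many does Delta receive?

Standard divisor 228313/18 ≈ 12684.056; standard quotas: Alpha 5.796, Beta 4.703, Gamma 1.351, Delta 2.745, Epsilon 3.405.
Rounding down gives 5, 4, 1, 2, 3 = 15 seats, so the divisor must be adjusted.
With modified divisor 11200: modified quotas Alpha 6.565, Beta 5.326, Gamma 1.530, Delta 3.109, Epsilon 3.856.
Rounding down: Alpha 6, Beta 5, Gamma 1, Delta 3, Epsilon 3 (total 18).
Delta receives 3.

3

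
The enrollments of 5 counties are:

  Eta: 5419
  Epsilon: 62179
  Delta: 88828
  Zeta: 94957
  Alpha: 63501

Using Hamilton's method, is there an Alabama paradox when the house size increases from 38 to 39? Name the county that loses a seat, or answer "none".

Eta

At 38 seats: Eta 1, Epsilon 7, Delta 11, Zeta 11, Alpha 8.
At 39 seats: Eta 0, Epsilon 8, Delta 11, Zeta 12, Alpha 8.
Eta drops from 1 to 0.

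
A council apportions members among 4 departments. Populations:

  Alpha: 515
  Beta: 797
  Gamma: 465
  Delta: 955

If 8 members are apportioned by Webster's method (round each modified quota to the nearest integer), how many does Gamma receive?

Standard divisor 2732/8 ≈ 341.5; standard quotas: Alpha 1.508, Beta 2.334, Gamma 1.362, Delta 2.796.
Rounding to the nearest integer gives Alpha 2, Beta 2, Gamma 1, Delta 3 — total 8, matching the house size, so no adjustment is needed.
Gamma receives 1.

1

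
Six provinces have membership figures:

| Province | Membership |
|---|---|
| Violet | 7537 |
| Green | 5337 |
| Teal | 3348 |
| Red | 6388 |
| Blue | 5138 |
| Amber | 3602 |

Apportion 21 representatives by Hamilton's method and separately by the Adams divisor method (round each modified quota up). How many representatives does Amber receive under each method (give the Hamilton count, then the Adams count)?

2 and 3

Hamilton: Violet 5, Green 4, Teal 2, Red 4, Blue 4, Amber 2.
Adams: Violet 5, Green 4, Teal 2, Red 4, Blue 3, Amber 3.
Amber gets 2 under Hamilton and 3 under Adams.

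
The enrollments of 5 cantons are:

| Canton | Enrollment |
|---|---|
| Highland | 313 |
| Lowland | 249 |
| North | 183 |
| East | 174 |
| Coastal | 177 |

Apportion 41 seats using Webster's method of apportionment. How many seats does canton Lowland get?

Standard divisor 1096/41 ≈ 26.732; standard quotas: Highland 11.709, Lowland 9.315, North 6.846, East 6.509, Coastal 6.621.
Rounding to the nearest integer gives 12, 9, 7, 7, 7 = 42 seats, so the divisor must be adjusted.
With modified divisor 27: modified quotas Highland 11.593, Lowland 9.222, North 6.778, East 6.444, Coastal 6.556.
Rounding to the nearest integer: Highland 12, Lowland 9, North 7, East 6, Coastal 7 (total 41).
Lowland receives 9.

9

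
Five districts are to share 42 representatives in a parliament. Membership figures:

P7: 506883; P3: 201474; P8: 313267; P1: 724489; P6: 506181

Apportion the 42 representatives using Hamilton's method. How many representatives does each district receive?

The standard divisor is 2252294/42 ≈ 53626.048.
Standard quotas: P7 9.4522, P3 3.7570, P8 5.8417, P1 13.5100, P6 9.4391.
Lower quotas: P7 9, P3 3, P8 5, P1 13, P6 9 (sum 39, leaving 3 seats).
Remainders in descending order: P8 0.8417, P3 0.7570, P1 0.5100, P7 0.4522, P6 0.4391.
Largest remainders: P8, P3, P1 receive the extra seats.

P7: 9; P3: 4; P8: 6; P1: 14; P6: 9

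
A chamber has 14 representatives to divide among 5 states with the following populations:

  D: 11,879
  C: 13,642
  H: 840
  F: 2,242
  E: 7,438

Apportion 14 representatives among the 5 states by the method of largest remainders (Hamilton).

Total 36041; standard divisor 36041/14 ≈ 2574.357.
Standard quotas: D 4.6144, C 5.2992, H 0.3263, F 0.8709, E 2.8893.
Lower quotas: D 4, C 5, H 0, F 0, E 2 (sum 11, leaving 3 seats).
Remainders in descending order: E 0.8893, F 0.8709, D 0.6144, H 0.3263, C 0.2992.
Largest remainders: E, F, D receive the extra seats.

D 5, C 5, H 0, F 1, E 3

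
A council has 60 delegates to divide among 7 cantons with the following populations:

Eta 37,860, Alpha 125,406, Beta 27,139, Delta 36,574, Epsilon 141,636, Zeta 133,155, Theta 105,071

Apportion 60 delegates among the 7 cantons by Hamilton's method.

Eta: 4, Alpha: 12, Beta: 3, Delta: 4, Epsilon: 14, Zeta: 13, Theta: 10

Standard divisor: 606841 ÷ 60 ≈ 10114.017.
Standard quotas: Eta 3.7433, Alpha 12.3992, Beta 2.6833, Delta 3.6162, Epsilon 14.0039, Zeta 13.1654, Theta 10.3887.
Lower quotas: Eta 3, Alpha 12, Beta 2, Delta 3, Epsilon 14, Zeta 13, Theta 10 (sum 57, leaving 3 seats).
Remainders in descending order: Eta 0.7433, Beta 0.6833, Delta 0.6162, Alpha 0.3992, Theta 0.3887, Zeta 0.1654, Epsilon 0.0039.
The surplus seats go to Eta, Beta, Delta.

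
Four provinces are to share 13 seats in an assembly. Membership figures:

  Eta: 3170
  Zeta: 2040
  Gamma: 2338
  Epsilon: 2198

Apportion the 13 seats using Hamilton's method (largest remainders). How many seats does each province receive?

The standard divisor is 9746/13 ≈ 749.692.
Standard quotas: Eta 4.228, Zeta 2.721, Gamma 3.119, Epsilon 2.932.
Lower quotas: Eta 4, Zeta 2, Gamma 3, Epsilon 2 (sum 11, leaving 2 seats).
Remainders in descending order: Epsilon 0.932, Zeta 0.721, Eta 0.228, Gamma 0.119.
Largest remainders: Epsilon, Zeta receive the extra seats.

Eta: 4, Zeta: 3, Gamma: 3, Epsilon: 3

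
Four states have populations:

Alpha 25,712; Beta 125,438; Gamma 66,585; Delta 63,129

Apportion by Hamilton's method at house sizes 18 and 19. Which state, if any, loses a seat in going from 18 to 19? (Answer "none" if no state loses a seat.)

none

At 18 seats: Alpha 2, Beta 8, Gamma 4, Delta 4.
At 19 seats: Alpha 2, Beta 8, Gamma 5, Delta 4.
No state's allocation decreased.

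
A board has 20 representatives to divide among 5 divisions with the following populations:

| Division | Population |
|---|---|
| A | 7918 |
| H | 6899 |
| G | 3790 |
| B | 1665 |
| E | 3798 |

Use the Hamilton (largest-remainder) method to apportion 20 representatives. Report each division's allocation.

A 7, H 6, G 3, B 1, E 3

Standard divisor: 24070 ÷ 20 ≈ 1203.5.
Standard quotas: A 6.5791, H 5.7324, G 3.1491, B 1.3835, E 3.1558.
Lower quotas: A 6, H 5, G 3, B 1, E 3 (sum 18, leaving 2 seats).
Remainders in descending order: H 0.7324, A 0.5791, B 0.3835, E 0.1558, G 0.1491.
Largest remainders: H, A receive the extra seats.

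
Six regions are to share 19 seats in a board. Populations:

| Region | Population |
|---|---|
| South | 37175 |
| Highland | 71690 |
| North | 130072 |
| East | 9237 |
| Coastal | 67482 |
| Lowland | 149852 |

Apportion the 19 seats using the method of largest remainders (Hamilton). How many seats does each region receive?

South 2, Highland 3, North 5, East 0, Coastal 3, Lowland 6

Standard divisor: 465508 ÷ 19 ≈ 24500.421.
Standard quotas: South 1.5173, Highland 2.9261, North 5.3090, East 0.3770, Coastal 2.7543, Lowland 6.1163.
Lower quotas: South 1, Highland 2, North 5, East 0, Coastal 2, Lowland 6 (sum 16, leaving 3 seats).
Remainders in descending order: Highland 0.9261, Coastal 0.7543, South 0.5173, East 0.3770, North 0.3090, Lowland 0.1163.
The surplus seats go to Highland, Coastal, South.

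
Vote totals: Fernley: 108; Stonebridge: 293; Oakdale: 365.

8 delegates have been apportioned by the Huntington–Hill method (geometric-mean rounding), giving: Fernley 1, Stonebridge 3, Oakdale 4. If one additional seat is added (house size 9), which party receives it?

Stonebridge

Priority for the next seat is population ÷ (√(s·(s+1))).
Priorities: Fernley 76.368, Stonebridge 84.582, Oakdale 81.616.
Highest priority: Stonebridge.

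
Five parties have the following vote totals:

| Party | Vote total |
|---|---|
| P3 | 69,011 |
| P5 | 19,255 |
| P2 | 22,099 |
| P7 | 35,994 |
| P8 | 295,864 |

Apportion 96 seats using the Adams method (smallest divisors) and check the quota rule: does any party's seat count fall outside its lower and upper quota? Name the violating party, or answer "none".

Standard quotas: P3 14.981, P5 4.180, P2 4.797, P7 7.814, P8 64.228.
Adams allocation: P3 15, P5 5, P2 5, P7 8, P8 63.
P8 has quota 64.228 (lower 64, upper 65) but receives 63 — outside the quota interval.

P8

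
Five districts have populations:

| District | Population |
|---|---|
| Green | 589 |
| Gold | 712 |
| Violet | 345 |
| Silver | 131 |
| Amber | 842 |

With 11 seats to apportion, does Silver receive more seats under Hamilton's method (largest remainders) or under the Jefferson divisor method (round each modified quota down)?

Hamilton

Hamilton: Green 2, Gold 3, Violet 1, Silver 1, Amber 4.
Jefferson: Green 3, Gold 3, Violet 1, Silver 0, Amber 4.
Silver gets 1 under Hamilton and 0 under Jefferson.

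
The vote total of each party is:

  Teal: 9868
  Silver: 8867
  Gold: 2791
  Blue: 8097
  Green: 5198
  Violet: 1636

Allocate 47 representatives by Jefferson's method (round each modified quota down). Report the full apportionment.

Teal=13, Silver=12, Gold=3, Blue=10, Green=7, Violet=2

Standard divisor 36457/47 ≈ 775.681; standard quotas: Teal 12.722, Silver 11.431, Gold 3.598, Blue 10.439, Green 6.701, Violet 2.109.
Rounding down gives 12, 11, 3, 10, 6, 2 = 44 seats, so the divisor must be adjusted.
With modified divisor 737.5: modified quotas Teal 13.380, Silver 12.023, Gold 3.784, Blue 10.979, Green 7.048, Violet 2.218.
Rounding down: Teal 13, Silver 12, Gold 3, Blue 10, Green 7, Violet 2 (total 47).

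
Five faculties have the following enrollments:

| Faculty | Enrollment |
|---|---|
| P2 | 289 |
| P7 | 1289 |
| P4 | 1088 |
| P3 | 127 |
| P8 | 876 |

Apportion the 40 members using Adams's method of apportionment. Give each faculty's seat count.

Standard divisor 3669/40 ≈ 91.725; standard quotas: P2 3.151, P7 14.053, P4 11.862, P3 1.385, P8 9.550.
Rounding up gives 4, 15, 12, 2, 10 = 43 seats, so the divisor must be adjusted.
With modified divisor 98: modified quotas P2 2.949, P7 13.153, P4 11.102, P3 1.296, P8 8.939.
Rounding up: P2 3, P7 14, P4 12, P3 2, P8 9 (total 40).

P2 3, P7 14, P4 12, P3 2, P8 9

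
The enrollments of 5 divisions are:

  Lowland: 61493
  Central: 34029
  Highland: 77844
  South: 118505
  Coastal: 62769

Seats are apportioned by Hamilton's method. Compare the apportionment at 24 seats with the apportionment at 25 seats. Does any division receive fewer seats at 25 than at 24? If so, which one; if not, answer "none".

At 24 seats: Lowland 4, Central 3, Highland 5, South 8, Coastal 4.
At 25 seats: Lowland 4, Central 2, Highland 6, South 8, Coastal 5.
Central drops from 3 to 2.

Central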